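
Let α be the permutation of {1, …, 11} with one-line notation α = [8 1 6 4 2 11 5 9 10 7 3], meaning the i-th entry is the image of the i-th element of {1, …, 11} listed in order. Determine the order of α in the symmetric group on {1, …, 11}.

21

The disjoint-cycle form of α has cycle lengths 7, 3, 1.
The order of α is the least common multiple of its cycle lengths: lcm(7, 3) = 21.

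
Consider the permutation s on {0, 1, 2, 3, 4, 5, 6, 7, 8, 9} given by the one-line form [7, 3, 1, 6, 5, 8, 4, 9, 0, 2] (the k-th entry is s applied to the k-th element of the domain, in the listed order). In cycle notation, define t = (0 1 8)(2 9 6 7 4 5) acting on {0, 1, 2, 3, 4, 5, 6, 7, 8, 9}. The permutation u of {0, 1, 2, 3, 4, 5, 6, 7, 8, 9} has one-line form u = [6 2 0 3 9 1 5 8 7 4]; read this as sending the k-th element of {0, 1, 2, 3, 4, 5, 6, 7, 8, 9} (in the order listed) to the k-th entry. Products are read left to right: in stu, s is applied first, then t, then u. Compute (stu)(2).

7

Chase 2: s(2) = 1; t(1) = 8; u(8) = 7. Hence (stu)(2) = 7.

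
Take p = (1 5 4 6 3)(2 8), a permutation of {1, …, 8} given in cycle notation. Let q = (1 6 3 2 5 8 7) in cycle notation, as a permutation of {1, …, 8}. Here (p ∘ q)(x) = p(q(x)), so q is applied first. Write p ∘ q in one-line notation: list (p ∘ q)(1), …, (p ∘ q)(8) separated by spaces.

(p ∘ q)(x) = p(q(x)). Computing each image: p(q(1)) = p(6) = 3, p(q(2)) = p(5) = 4, p(q(3)) = p(2) = 8, p(q(4)) = p(4) = 6, p(q(5)) = p(8) = 2, p(q(6)) = p(3) = 1, p(q(7)) = p(1) = 5, p(q(8)) = p(7) = 7.
Hence p ∘ q = [3 4 8 6 2 1 5 7].

3 4 8 6 2 1 5 7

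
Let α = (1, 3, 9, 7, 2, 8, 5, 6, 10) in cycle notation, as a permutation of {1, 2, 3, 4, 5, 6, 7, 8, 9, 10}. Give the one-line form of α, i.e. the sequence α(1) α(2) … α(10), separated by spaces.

Image by image: 1→3, 2→8, 3→9, 4→4, 5→6, 6→10, 7→2, 8→5, 9→7, 10→1.
Listing these in domain order gives 3 8 9 4 6 10 2 5 7 1.

3 8 9 4 6 10 2 5 7 1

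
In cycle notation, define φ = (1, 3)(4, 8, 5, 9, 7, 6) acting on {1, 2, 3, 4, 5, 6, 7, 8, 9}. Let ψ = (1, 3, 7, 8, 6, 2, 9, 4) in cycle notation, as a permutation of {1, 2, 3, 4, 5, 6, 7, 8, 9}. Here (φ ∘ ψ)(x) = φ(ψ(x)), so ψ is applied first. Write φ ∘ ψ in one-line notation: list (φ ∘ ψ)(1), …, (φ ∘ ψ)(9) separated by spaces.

1 7 6 3 9 2 5 4 8

Chase each element through ψ then φ: 1 → 3 → 1; 2 → 9 → 7; 3 → 7 → 6; 4 → 1 → 3; 5 → 5 → 9; 6 → 2 → 2; 7 → 8 → 5; 8 → 6 → 4; 9 → 4 → 8.
Collecting the images, φ ∘ ψ = [1 7 6 3 9 2 5 4 8].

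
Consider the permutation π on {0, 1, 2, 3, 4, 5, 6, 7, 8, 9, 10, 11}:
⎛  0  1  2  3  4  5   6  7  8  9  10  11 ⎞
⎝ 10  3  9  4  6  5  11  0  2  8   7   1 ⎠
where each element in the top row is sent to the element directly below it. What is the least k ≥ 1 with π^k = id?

15

The disjoint-cycle form of π has cycle lengths 5, 3, 3, 1.
Since disjoint cycles commute, ord(π) = lcm(5, 3, 3) = 15.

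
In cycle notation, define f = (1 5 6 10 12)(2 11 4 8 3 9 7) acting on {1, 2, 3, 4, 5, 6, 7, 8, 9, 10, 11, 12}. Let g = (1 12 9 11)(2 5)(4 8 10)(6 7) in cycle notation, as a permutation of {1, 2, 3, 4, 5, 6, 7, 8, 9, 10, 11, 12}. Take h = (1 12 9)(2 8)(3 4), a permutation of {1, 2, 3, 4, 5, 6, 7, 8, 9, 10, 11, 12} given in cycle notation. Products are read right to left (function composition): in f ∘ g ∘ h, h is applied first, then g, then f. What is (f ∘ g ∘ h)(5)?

11

Chase 5: h(5) = 5; g(5) = 2; f(2) = 11. Hence (f ∘ g ∘ h)(5) = 11.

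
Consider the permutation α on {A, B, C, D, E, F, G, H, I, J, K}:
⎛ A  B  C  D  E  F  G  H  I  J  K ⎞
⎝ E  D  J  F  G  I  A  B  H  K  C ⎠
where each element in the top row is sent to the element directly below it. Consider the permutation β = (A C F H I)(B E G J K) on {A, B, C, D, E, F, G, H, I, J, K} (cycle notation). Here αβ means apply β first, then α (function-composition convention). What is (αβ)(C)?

(αβ)(C) = α(β(C)). β(C) = F, then α(F) = I. So (αβ)(C) = I.

I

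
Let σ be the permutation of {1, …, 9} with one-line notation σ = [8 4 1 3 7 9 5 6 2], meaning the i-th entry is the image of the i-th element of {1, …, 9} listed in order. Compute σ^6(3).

4

Tracing 3 → 1 → … returns to 3 after 7 steps, so 3 lies in a 7-cycle (1, 8, 6, 9, 2, 4, 3).
Stepping 6 places around the cycle: 3 → 1 → 8 → 6 → 9 → 2 → 4.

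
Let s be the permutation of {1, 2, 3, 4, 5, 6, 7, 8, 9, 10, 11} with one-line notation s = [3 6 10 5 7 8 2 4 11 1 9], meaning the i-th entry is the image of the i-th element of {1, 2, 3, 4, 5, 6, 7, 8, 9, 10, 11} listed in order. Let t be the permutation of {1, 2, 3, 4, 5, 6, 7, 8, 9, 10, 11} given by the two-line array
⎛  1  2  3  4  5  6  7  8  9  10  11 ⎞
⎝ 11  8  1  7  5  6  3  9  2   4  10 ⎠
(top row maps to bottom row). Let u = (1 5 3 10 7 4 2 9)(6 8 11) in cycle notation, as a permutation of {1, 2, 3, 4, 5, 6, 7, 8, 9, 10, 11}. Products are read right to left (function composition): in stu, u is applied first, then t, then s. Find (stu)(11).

Apply the permutations in order: u(11) = 6, then t(6) = 6, then s(6) = 8. So (stu)(11) = 8.

8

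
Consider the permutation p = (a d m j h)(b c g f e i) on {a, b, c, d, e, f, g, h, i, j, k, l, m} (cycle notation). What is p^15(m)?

m

m lies in the 5-cycle (a d m j h).
On a 5-cycle, p^5 is the identity, so p^15 = p^0 there (15 ≡ 0 mod 5).
So p^15(m) = m.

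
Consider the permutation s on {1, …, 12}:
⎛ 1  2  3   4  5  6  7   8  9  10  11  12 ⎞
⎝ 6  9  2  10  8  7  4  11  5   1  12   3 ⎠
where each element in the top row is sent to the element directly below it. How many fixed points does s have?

0

No element satisfies s(x) = x, so there are 0 fixed points.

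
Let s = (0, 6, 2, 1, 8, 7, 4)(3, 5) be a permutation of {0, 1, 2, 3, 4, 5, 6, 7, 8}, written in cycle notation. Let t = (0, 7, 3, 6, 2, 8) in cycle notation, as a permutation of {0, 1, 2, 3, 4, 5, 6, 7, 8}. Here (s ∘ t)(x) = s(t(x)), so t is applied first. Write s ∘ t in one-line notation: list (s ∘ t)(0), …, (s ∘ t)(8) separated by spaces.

(s ∘ t)(x) = s(t(x)). Computing each image: s(t(0)) = s(7) = 4, s(t(1)) = s(1) = 8, s(t(2)) = s(8) = 7, s(t(3)) = s(6) = 2, s(t(4)) = s(4) = 0, s(t(5)) = s(5) = 3, s(t(6)) = s(2) = 1, s(t(7)) = s(3) = 5, s(t(8)) = s(0) = 6.
Hence s ∘ t = [4 8 7 2 0 3 1 5 6].

4 8 7 2 0 3 1 5 6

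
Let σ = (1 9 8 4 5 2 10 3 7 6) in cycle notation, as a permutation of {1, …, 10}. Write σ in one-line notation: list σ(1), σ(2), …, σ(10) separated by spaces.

Each element maps to the next entry in its cycle (wrapping to the front): 1→9, 2→10, 3→7, 4→5, 5→2, 6→1, 7→6, 8→4, 9→8, 10→3.
Listing these in domain order gives 9 10 7 5 2 1 6 4 8 3.

9 10 7 5 2 1 6 4 8 3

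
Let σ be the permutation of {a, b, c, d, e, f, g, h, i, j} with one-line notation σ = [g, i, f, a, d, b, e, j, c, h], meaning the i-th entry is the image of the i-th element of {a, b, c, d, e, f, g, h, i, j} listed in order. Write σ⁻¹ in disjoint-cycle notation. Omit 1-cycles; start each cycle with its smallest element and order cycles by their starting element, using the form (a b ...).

(a d e g)(b f c i)(h j)

The cycle decomposition of σ is (a g e d)(b i c f)(h j).
Reversing each cycle (and rotating so the smallest element leads) gives σ⁻¹ = (a d e g)(b f c i)(h j).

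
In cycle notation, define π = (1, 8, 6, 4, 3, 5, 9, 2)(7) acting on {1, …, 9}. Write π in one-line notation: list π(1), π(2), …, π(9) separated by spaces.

8 1 5 3 9 4 7 6 2

Image by image: 1→8, 2→1, 3→5, 4→3, 5→9, 6→4, 7→7, 8→6, 9→2.
So the one-line form is 8 1 5 3 9 4 7 6 2.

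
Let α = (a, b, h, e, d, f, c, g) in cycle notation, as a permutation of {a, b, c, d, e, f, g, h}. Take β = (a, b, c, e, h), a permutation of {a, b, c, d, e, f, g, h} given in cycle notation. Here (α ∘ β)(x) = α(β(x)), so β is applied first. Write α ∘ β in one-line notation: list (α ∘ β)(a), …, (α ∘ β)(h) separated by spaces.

(α ∘ β)(x) = α(β(x)). Computing each image: α(β(a)) = α(b) = h, α(β(b)) = α(c) = g, α(β(c)) = α(e) = d, α(β(d)) = α(d) = f, α(β(e)) = α(h) = e, α(β(f)) = α(f) = c, α(β(g)) = α(g) = a, α(β(h)) = α(a) = b.
Hence α ∘ β = [h g d f e c a b].

h g d f e c a b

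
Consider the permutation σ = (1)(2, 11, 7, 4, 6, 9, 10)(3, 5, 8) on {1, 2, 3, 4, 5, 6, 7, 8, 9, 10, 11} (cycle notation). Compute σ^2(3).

3 lies in the 3-cycle (3, 5, 8).
Stepping 2 places around the cycle: 3 → 5 → 8.

8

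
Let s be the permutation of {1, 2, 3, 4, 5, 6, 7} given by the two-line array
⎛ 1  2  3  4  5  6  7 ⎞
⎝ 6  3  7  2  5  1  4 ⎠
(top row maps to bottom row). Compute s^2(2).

7

Tracing 2 → 3 → … returns to 2 after 4 steps, so 2 lies in a 4-cycle (2 3 7 4).
Advancing 2 steps from 2: 2 → 3 → 7.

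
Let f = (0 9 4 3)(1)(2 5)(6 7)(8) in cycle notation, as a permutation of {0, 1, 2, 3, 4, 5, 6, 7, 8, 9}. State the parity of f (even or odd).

The cycle lengths are 4, 2, 2, 1, 1.
A cycle is odd iff its length is even; f has 3 even-length cycles, so sgn(f) = (−1)^3 and f is odd.

odd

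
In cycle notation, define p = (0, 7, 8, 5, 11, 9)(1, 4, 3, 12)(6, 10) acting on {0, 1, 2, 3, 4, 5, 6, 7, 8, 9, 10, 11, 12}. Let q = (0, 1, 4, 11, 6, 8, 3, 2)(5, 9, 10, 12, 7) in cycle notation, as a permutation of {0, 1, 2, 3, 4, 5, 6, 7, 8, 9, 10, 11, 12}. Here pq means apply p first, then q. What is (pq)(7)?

p(7) = 8, then q(8) = 3; composing gives (pq)(7) = 3.

3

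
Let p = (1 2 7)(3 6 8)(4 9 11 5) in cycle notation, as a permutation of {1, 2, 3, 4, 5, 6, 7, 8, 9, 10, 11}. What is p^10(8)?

3

8 lies in the 3-cycle (3 6 8).
Since the cycle has length 3, p^10 acts on it the same as p^1 (10 mod 3 = 1).
Stepping 1 place around the cycle: 8 → 3.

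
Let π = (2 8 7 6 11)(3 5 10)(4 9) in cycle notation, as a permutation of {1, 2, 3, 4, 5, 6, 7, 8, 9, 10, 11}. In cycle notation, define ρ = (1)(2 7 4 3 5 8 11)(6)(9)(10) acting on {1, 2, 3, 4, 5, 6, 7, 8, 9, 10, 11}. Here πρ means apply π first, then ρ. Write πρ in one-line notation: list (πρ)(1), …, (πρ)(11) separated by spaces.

Chase each element through π then ρ: 1 → 1 → 1; 2 → 8 → 11; 3 → 5 → 8; 4 → 9 → 9; 5 → 10 → 10; 6 → 11 → 2; 7 → 6 → 6; 8 → 7 → 4; 9 → 4 → 3; 10 → 3 → 5; 11 → 2 → 7.
So πρ in one-line form is 1 11 8 9 10 2 6 4 3 5 7.

1 11 8 9 10 2 6 4 3 5 7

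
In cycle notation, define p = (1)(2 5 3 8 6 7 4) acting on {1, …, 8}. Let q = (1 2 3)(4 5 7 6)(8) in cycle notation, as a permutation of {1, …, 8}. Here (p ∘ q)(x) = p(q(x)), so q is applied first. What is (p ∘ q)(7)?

q(7) = 6, then p(6) = 7; composing gives (p ∘ q)(7) = 7.

7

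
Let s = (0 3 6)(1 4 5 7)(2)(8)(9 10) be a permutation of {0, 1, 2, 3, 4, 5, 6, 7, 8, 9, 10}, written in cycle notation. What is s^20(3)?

0

3 lies in the 3-cycle (0 3 6).
Powers repeat with period 3 on this cycle, and 20 mod 3 = 2, so s^20(3) = s^2(3).
Advancing 2 steps from 3: 3 → 6 → 0.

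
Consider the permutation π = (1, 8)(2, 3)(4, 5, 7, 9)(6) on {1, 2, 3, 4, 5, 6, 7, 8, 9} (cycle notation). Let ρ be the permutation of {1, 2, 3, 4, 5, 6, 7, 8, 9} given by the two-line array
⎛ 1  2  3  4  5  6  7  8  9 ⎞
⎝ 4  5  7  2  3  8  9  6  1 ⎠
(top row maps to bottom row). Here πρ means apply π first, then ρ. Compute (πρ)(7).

π(7) = 9, then ρ(9) = 1; composing gives (πρ)(7) = 1.

1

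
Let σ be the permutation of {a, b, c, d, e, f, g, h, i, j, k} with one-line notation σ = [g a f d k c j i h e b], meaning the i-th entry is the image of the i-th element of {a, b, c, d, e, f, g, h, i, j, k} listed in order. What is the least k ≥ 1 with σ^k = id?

6

The disjoint-cycle form of σ has cycle lengths 6, 2, 2, 1.
The order is lcm(6, 2, 2) = 6.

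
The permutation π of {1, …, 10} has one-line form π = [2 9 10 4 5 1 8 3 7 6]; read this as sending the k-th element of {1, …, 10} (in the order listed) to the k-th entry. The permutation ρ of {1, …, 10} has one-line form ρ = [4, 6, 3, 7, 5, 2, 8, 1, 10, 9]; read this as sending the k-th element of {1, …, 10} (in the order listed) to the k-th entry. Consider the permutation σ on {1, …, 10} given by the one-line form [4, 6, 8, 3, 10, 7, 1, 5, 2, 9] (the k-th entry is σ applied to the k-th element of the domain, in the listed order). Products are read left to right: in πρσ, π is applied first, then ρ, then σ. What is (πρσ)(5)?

(πρσ)(5) = σ(ρ(π(5))). π(5) = 5, then ρ(5) = 5, then σ(5) = 10, so the result is 10.

10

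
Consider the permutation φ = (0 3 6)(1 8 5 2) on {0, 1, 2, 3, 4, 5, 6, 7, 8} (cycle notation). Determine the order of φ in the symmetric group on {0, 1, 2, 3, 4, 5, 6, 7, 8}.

The cycle type of φ is (4, 3, 1, 1).
Since disjoint cycles commute, ord(φ) = lcm(4, 3) = 12.

12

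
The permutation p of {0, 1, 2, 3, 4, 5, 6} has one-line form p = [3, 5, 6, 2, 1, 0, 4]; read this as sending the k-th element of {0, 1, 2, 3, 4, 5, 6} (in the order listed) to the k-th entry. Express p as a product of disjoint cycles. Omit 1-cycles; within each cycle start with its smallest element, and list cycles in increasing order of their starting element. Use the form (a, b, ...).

(0, 3, 2, 6, 4, 1, 5)

From 0: 0 → 3 → 2 → 6 → 4 → 1 → 5 → 0, closing the cycle (0, 3, 2, 6, 4, 1, 5).
Continuing from each remaining unvisited element yields (0, 3, 2, 6, 4, 1, 5).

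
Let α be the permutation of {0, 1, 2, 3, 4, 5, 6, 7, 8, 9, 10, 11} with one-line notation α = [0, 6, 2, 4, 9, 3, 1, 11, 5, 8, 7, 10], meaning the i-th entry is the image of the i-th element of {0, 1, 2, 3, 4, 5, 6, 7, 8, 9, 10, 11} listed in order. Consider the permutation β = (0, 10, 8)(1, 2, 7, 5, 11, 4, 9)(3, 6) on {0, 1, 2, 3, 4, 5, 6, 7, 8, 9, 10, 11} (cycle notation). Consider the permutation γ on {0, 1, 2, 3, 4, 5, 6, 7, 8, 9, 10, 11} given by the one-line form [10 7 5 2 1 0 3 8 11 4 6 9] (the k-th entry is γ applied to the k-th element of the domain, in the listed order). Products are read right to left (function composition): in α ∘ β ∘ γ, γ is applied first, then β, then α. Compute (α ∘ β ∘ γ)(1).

Chase 1: γ(1) = 7; β(7) = 5; α(5) = 3. Hence (α ∘ β ∘ γ)(1) = 3.

3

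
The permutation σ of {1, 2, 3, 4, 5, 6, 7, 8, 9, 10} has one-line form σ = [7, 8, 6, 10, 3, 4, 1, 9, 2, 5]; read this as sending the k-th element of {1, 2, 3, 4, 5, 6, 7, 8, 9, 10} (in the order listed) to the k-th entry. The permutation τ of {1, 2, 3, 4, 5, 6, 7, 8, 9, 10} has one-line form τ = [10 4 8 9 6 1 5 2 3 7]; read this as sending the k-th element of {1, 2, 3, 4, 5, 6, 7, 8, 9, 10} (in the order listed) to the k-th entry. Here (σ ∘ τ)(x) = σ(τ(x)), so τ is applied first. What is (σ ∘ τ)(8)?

8

First apply τ: τ(8) = 2, then σ(2) = 8. Thus (σ ∘ τ)(8) = 8.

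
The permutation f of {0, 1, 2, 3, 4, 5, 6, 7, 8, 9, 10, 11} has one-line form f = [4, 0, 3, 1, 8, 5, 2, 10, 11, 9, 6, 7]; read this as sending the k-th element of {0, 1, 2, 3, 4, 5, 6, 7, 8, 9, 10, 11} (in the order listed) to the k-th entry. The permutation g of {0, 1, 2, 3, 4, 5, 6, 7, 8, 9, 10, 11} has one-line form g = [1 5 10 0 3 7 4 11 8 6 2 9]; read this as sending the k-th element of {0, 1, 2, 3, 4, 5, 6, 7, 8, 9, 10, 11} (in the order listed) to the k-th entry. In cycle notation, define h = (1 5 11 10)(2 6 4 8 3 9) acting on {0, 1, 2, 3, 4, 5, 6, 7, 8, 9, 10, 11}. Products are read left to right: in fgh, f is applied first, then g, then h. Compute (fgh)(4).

Chase 4: f(4) = 8; g(8) = 8; h(8) = 3. Hence (fgh)(4) = 3.

3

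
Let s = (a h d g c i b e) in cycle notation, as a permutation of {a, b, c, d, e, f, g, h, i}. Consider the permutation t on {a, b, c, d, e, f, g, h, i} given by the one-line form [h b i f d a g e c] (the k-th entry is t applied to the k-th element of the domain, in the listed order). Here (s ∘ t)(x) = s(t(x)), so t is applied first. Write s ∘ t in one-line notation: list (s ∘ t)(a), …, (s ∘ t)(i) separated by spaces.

(s ∘ t)(x) = s(t(x)). Computing each image: s(t(a)) = s(h) = d, s(t(b)) = s(b) = e, s(t(c)) = s(i) = b, s(t(d)) = s(f) = f, s(t(e)) = s(d) = g, s(t(f)) = s(a) = h, s(t(g)) = s(g) = c, s(t(h)) = s(e) = a, s(t(i)) = s(c) = i.
Hence s ∘ t = [d e b f g h c a i].

d e b f g h c a i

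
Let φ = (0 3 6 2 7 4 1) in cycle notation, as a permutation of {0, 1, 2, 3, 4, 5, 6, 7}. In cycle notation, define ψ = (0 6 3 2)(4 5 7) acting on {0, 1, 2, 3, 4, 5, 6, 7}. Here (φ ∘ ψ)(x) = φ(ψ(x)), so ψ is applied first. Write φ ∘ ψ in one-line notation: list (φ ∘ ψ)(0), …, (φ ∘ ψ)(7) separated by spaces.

2 0 3 7 5 4 6 1

For each element, apply ψ then φ: 0 → 6 → 2; 1 → 1 → 0; 2 → 0 → 3; 3 → 2 → 7; 4 → 5 → 5; 5 → 7 → 4; 6 → 3 → 6; 7 → 4 → 1.
Collecting the images, φ ∘ ψ = [2 0 3 7 5 4 6 1].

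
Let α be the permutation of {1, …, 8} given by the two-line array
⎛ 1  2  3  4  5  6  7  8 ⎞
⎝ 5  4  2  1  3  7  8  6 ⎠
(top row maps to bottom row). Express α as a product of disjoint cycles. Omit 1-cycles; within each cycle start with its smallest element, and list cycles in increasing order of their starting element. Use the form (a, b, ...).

Iterating α from 1 gives 1 → 5 → 3 → 2 → 4 → 1; that is the 5-cycle (1, 5, 3, 2, 4).
Continuing from each remaining unvisited element yields (1, 5, 3, 2, 4)(6, 7, 8).

(1, 5, 3, 2, 4)(6, 7, 8)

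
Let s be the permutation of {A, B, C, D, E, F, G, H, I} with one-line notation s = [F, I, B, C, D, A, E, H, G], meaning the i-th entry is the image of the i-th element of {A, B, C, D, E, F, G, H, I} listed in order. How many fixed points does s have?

The fixed points (elements with s(x) = x) are {H}, so there is 1.

1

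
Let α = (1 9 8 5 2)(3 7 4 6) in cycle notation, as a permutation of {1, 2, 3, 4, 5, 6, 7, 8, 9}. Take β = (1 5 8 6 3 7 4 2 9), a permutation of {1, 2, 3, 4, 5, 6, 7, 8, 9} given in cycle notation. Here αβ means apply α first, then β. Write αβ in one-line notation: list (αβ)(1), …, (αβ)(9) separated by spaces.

1 5 4 3 9 7 2 8 6

(αβ)(x) = β(α(x)). Computing each image: β(α(1)) = β(9) = 1, β(α(2)) = β(1) = 5, β(α(3)) = β(7) = 4, β(α(4)) = β(6) = 3, β(α(5)) = β(2) = 9, β(α(6)) = β(3) = 7, β(α(7)) = β(4) = 2, β(α(8)) = β(5) = 8, β(α(9)) = β(8) = 6.
Hence αβ = [1 5 4 3 9 7 2 8 6].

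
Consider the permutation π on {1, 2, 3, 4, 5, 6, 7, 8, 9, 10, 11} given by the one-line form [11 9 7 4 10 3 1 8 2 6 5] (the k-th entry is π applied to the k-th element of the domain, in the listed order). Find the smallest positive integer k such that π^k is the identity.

14

Writing π as disjoint cycles, the cycle lengths are 7, 2, 1, 1.
The order is lcm(7, 2) = 14.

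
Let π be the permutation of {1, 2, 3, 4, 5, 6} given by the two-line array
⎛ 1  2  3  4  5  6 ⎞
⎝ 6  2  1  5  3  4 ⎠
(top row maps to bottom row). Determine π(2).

2

The entry below 2 in the array is 2, so π(2) = 2.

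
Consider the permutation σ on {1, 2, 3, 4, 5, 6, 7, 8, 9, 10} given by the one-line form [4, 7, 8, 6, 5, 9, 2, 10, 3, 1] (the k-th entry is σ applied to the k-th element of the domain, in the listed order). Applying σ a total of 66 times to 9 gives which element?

10

Tracing 9 → 3 → … returns to 9 after 7 steps, so 9 lies in a 7-cycle (1, 4, 6, 9, 3, 8, 10).
On a 7-cycle, σ^7 is the identity, so σ^66 = σ^3 there (66 ≡ 3 mod 7).
Stepping 3 places around the cycle: 9 → 3 → 8 → 10.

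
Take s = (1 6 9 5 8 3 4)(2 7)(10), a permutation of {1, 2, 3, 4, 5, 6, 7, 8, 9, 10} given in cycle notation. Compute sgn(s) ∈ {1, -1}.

The cycle lengths are 7, 2, 1.
A cycle of length ℓ contributes ℓ−1 transpositions, so s is a product of 6 + 1 = 7 transpositions — odd.

-1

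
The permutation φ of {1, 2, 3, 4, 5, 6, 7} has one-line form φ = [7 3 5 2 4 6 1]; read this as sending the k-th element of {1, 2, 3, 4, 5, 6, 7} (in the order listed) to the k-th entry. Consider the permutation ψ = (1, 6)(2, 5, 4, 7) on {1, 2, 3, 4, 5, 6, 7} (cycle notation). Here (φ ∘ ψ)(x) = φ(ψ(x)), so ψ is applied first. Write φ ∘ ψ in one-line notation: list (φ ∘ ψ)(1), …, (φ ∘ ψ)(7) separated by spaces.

(φ ∘ ψ)(x) = φ(ψ(x)). Computing each image: φ(ψ(1)) = φ(6) = 6, φ(ψ(2)) = φ(5) = 4, φ(ψ(3)) = φ(3) = 5, φ(ψ(4)) = φ(7) = 1, φ(ψ(5)) = φ(4) = 2, φ(ψ(6)) = φ(1) = 7, φ(ψ(7)) = φ(2) = 3.
Hence φ ∘ ψ = [6 4 5 1 2 7 3].

6 4 5 1 2 7 3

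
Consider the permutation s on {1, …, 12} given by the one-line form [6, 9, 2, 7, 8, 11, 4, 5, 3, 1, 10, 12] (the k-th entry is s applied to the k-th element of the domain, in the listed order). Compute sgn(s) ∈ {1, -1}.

In disjoint-cycle form the cycle lengths are 4, 3, 2, 2, 1.
A cycle is odd iff its length is even; s has 3 even-length cycles, so sgn(s) = (−1)^3 and s is odd.

-1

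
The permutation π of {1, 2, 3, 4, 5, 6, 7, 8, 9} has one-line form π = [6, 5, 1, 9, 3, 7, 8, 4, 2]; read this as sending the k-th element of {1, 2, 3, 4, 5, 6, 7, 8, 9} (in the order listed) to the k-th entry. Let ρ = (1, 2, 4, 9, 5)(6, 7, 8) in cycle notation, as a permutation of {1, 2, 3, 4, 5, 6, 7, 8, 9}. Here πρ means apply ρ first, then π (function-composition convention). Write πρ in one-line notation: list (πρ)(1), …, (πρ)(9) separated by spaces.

5 9 1 2 6 8 4 7 3

Chase each element through ρ then π: 1 → 2 → 5; 2 → 4 → 9; 3 → 3 → 1; 4 → 9 → 2; 5 → 1 → 6; 6 → 7 → 8; 7 → 8 → 4; 8 → 6 → 7; 9 → 5 → 3.
Collecting the images, πρ = [5 9 1 2 6 8 4 7 3].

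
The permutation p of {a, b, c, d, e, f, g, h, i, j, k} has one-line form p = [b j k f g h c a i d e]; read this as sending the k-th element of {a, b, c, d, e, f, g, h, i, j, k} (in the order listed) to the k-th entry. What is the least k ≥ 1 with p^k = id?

12

The disjoint-cycle form of p has cycle lengths 6, 4, 1.
The order of p is the least common multiple of its cycle lengths: lcm(6, 4) = 12.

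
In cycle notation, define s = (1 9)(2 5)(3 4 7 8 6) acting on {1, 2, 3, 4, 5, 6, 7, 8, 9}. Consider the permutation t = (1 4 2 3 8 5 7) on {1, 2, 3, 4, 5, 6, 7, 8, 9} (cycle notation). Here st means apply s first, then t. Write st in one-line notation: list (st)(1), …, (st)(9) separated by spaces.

9 7 2 1 3 8 5 6 4

(st)(x) = t(s(x)). Computing each image: t(s(1)) = t(9) = 9, t(s(2)) = t(5) = 7, t(s(3)) = t(4) = 2, t(s(4)) = t(7) = 1, t(s(5)) = t(2) = 3, t(s(6)) = t(3) = 8, t(s(7)) = t(8) = 5, t(s(8)) = t(6) = 6, t(s(9)) = t(1) = 4.
Hence st = [9 7 2 1 3 8 5 6 4].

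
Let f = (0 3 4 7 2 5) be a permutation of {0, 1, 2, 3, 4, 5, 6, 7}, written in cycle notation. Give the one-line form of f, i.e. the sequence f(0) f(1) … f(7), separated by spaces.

3 1 5 4 7 0 6 2

Reading each image from the cycles: 0↦3, 1↦1, 2↦5, 3↦4, 4↦7, 5↦0, 6↦6, 7↦2.
So the one-line form is 3 1 5 4 7 0 6 2.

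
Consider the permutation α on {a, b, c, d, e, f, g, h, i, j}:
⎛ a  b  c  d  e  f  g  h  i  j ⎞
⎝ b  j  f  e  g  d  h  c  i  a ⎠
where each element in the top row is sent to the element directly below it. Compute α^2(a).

j

Tracing a → b → … returns to a after 3 steps, so a lies in a 3-cycle (a b j).
Stepping 2 places around the cycle: a → b → j.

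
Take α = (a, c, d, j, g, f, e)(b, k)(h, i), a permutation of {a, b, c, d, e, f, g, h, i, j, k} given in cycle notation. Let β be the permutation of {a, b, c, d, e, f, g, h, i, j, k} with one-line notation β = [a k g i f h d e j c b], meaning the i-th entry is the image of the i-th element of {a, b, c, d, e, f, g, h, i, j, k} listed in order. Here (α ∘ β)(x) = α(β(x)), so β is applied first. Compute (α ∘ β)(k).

First apply β: β(k) = b, then α(b) = k. Thus (α ∘ β)(k) = k.

k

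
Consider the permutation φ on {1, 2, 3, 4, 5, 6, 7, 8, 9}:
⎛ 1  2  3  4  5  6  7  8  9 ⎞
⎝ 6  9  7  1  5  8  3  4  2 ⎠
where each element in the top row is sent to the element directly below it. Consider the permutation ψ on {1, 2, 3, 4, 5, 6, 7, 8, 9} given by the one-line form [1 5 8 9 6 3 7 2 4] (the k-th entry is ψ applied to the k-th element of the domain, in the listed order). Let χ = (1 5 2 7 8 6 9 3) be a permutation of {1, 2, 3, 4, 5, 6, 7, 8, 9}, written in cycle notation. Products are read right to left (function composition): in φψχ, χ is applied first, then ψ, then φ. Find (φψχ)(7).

9

Apply the permutations in order: χ(7) = 8, then ψ(8) = 2, then φ(2) = 9. So (φψχ)(7) = 9.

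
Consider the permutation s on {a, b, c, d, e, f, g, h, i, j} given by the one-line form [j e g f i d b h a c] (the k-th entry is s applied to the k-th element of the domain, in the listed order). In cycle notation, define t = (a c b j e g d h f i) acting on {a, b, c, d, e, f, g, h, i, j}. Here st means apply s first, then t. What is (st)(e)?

a

First apply s: s(e) = i, then t(i) = a. Thus (st)(e) = a.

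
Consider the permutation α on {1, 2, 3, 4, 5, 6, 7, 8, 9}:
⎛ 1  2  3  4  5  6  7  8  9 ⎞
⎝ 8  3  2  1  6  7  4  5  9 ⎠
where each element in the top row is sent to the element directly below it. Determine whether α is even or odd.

In disjoint-cycle form the cycle lengths are 6, 2, 1.
A cycle of length ℓ contributes ℓ−1 transpositions, so α is a product of 5 + 1 = 6 transpositions — even.

even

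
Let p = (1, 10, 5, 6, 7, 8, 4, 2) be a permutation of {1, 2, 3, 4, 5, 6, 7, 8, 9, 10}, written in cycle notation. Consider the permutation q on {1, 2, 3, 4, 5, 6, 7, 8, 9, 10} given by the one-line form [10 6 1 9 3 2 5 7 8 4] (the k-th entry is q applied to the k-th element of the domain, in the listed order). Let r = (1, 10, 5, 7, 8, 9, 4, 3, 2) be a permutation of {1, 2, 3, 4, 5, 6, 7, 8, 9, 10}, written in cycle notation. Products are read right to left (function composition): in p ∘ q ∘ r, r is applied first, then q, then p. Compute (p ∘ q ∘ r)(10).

Apply the permutations in order: r(10) = 5, then q(5) = 3, then p(3) = 3. So (p ∘ q ∘ r)(10) = 3.

3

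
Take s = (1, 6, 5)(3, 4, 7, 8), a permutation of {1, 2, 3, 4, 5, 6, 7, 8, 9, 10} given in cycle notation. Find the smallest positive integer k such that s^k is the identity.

12

The disjoint cycles have lengths 4, 3, 1, 1, 1.
The order of s is the least common multiple of its cycle lengths: lcm(4, 3) = 12.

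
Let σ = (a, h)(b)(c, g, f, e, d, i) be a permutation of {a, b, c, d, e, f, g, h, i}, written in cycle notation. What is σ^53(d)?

e

d lies in the 6-cycle (c, g, f, e, d, i).
On a 6-cycle, σ^6 is the identity, so σ^53 = σ^5 there (53 ≡ 5 mod 6).
Advancing 5 steps from d: d → i → c → g → f → e.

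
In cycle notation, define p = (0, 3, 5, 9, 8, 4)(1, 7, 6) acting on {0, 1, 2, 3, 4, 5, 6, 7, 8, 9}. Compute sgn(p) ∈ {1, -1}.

The cycle lengths are 6, 3, 1.
A cycle is odd iff its length is even; p has 1 even-length cycle, so sgn(p) = (−1)^1 and p is odd.

-1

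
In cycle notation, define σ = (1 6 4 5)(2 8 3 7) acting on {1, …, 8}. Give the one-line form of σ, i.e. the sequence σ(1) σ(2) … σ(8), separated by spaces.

Image by image: 1→6, 2→8, 3→7, 4→5, 5→1, 6→4, 7→2, 8→3.
Listing these in domain order gives 6 8 7 5 1 4 2 3.

6 8 7 5 1 4 2 3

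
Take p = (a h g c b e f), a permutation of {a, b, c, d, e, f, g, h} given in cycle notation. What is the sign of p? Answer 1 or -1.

The cycle lengths are 7, 1.
A cycle is odd iff its length is even; p has 0 even-length cycles, so sgn(p) = (−1)^0 and p is even.

1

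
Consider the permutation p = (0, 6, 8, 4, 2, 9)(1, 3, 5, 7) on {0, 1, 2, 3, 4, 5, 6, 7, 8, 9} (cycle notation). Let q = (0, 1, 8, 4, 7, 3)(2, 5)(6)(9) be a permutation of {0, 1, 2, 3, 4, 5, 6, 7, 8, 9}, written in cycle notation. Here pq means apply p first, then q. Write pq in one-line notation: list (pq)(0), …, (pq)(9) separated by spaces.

6 0 9 2 5 3 4 8 7 1

(pq)(x) = q(p(x)). Computing each image: q(p(0)) = q(6) = 6, q(p(1)) = q(3) = 0, q(p(2)) = q(9) = 9, q(p(3)) = q(5) = 2, q(p(4)) = q(2) = 5, q(p(5)) = q(7) = 3, q(p(6)) = q(8) = 4, q(p(7)) = q(1) = 8, q(p(8)) = q(4) = 7, q(p(9)) = q(0) = 1.
Hence pq = [6 0 9 2 5 3 4 8 7 1].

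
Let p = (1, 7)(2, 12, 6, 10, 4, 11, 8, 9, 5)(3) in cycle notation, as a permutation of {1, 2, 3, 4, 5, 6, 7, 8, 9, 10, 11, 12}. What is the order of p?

18

The disjoint cycles have lengths 9, 2, 1.
The order is lcm(9, 2) = 18.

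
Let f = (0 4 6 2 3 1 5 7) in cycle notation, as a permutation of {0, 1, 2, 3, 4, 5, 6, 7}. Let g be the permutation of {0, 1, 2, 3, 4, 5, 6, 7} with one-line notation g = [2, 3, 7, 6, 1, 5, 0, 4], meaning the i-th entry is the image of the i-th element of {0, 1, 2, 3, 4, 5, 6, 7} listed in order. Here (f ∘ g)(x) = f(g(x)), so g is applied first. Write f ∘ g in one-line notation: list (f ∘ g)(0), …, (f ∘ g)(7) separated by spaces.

3 1 0 2 5 7 4 6

(f ∘ g)(x) = f(g(x)). Computing each image: f(g(0)) = f(2) = 3, f(g(1)) = f(3) = 1, f(g(2)) = f(7) = 0, f(g(3)) = f(6) = 2, f(g(4)) = f(1) = 5, f(g(5)) = f(5) = 7, f(g(6)) = f(0) = 4, f(g(7)) = f(4) = 6.
Hence f ∘ g = [3 1 0 2 5 7 4 6].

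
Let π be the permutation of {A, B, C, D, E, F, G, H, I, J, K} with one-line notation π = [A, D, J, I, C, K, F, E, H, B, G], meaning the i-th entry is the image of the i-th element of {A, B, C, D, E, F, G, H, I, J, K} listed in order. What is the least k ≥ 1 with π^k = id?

21

The disjoint-cycle form of π has cycle lengths 7, 3, 1.
The order of π is the least common multiple of its cycle lengths: lcm(7, 3) = 21.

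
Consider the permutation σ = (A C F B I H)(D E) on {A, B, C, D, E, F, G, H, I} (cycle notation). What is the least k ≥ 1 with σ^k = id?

6

The cycle type of σ is (6, 2, 1).
Since disjoint cycles commute, ord(σ) = lcm(6, 2) = 6.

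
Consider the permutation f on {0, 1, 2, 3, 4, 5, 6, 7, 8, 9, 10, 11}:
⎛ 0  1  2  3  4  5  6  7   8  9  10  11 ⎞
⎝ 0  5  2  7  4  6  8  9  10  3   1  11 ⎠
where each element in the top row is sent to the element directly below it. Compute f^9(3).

3

Tracing 3 → 7 → … returns to 3 after 3 steps, so 3 lies in a 3-cycle (3 7 9).
Powers repeat with period 3 on this cycle, and 9 mod 3 = 0, so f^9(3) = f^0(3).
So f^9(3) = 3.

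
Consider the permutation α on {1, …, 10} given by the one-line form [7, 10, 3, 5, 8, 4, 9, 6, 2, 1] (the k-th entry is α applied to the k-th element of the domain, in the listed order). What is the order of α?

Decomposing into disjoint cycles gives cycle lengths 5, 4, 1.
Since disjoint cycles commute, ord(α) = lcm(5, 4) = 20.

20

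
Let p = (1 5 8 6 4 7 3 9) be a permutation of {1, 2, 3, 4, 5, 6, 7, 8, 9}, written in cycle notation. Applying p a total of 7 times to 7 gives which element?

4

7 lies in the 8-cycle (1 5 8 6 4 7 3 9).
Stepping 7 places around the cycle: 7 → 3 → 9 → 1 → 5 → 8 → 6 → 4.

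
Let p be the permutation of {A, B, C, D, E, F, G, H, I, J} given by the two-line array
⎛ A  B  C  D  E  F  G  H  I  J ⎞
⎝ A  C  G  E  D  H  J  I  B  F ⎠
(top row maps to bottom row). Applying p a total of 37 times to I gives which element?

C

Tracing I → B → … returns to I after 7 steps, so I lies in a 7-cycle (B C G J F H I).
On a 7-cycle, p^7 is the identity, so p^37 = p^2 there (37 ≡ 2 mod 7).
Stepping 2 places around the cycle: I → B → C.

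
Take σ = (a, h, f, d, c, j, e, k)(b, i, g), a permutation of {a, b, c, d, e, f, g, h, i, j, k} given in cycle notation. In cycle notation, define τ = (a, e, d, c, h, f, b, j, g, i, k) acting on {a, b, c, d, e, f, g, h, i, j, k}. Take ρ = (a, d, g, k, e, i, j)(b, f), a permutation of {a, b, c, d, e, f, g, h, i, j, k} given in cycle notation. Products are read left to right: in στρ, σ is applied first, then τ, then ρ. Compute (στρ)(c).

Chase c: σ(c) = j; τ(j) = g; ρ(g) = k. Hence (στρ)(c) = k.

k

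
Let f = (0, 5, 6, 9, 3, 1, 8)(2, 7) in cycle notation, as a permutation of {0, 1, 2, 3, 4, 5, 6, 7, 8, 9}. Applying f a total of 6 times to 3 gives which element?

9

3 lies in the 7-cycle (0, 5, 6, 9, 3, 1, 8).
Stepping 6 places around the cycle: 3 → 1 → 8 → 0 → 5 → 6 → 9.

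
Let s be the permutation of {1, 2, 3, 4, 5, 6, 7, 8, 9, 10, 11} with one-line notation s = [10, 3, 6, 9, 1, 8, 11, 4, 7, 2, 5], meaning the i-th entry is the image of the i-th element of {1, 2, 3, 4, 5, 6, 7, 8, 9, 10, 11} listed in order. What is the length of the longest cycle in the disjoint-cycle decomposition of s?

11

Decomposing into disjoint cycles gives (1, 10, 2, 3, 6, 8, 4, 9, 7, 11, 5); the longest has length 11.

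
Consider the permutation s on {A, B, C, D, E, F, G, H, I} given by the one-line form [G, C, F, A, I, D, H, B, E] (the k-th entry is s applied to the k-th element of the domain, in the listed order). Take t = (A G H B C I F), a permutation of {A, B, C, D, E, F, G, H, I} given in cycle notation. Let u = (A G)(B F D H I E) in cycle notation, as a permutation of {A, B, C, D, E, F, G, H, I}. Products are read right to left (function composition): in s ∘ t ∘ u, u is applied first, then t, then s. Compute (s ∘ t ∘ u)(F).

A

Chase F: u(F) = D; t(D) = D; s(D) = A. Hence (s ∘ t ∘ u)(F) = A.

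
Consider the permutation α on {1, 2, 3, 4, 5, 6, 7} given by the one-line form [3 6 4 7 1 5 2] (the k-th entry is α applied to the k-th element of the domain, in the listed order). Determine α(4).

7

4 is element number 4 of the domain, and entry number 4 of the one-line form is 7, so α(4) = 7.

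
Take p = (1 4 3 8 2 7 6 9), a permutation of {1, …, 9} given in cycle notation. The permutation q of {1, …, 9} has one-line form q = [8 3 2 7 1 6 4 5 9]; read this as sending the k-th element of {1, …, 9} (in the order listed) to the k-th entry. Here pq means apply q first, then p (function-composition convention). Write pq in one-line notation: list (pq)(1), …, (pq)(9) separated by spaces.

Chase each element through q then p: 1 → 8 → 2; 2 → 3 → 8; 3 → 2 → 7; 4 → 7 → 6; 5 → 1 → 4; 6 → 6 → 9; 7 → 4 → 3; 8 → 5 → 5; 9 → 9 → 1.
So pq in one-line form is 2 8 7 6 4 9 3 5 1.

2 8 7 6 4 9 3 5 1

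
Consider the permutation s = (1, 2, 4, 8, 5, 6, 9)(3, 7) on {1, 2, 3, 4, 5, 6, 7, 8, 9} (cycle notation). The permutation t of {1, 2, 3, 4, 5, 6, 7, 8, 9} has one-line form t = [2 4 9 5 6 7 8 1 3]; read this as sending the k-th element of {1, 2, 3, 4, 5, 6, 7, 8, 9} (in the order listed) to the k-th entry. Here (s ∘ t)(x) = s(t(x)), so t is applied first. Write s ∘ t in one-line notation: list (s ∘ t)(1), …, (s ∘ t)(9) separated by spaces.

4 8 1 6 9 3 5 2 7

(s ∘ t)(x) = s(t(x)). Computing each image: s(t(1)) = s(2) = 4, s(t(2)) = s(4) = 8, s(t(3)) = s(9) = 1, s(t(4)) = s(5) = 6, s(t(5)) = s(6) = 9, s(t(6)) = s(7) = 3, s(t(7)) = s(8) = 5, s(t(8)) = s(1) = 2, s(t(9)) = s(3) = 7.
Hence s ∘ t = [4 8 1 6 9 3 5 2 7].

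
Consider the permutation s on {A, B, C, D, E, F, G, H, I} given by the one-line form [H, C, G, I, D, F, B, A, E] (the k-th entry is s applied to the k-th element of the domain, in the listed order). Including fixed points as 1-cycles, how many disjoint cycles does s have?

4

The cycle decomposition is (A H)(B C G)(D I E)(F), which has 4 cycles (counting 1-cycles).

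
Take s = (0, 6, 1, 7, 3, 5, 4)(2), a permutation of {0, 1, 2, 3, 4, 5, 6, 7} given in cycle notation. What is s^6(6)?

6 lies in the 7-cycle (0, 6, 1, 7, 3, 5, 4).
Advancing 6 steps from 6: 6 → 1 → 7 → 3 → 5 → 4 → 0.

0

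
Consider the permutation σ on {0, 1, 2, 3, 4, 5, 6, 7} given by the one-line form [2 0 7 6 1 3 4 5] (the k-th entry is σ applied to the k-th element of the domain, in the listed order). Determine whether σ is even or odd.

In disjoint-cycle form the cycle lengths are 8.
A cycle of length ℓ contributes ℓ−1 transpositions, so σ is a product of 7 transpositions — odd.

odd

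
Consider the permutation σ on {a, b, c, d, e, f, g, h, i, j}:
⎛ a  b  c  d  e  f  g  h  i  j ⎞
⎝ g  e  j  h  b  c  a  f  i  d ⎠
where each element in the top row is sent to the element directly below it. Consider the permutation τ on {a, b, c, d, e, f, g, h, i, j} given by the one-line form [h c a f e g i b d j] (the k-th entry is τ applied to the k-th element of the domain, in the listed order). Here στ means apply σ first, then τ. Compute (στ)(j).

f

First apply σ: σ(j) = d, then τ(d) = f. Thus (στ)(j) = f.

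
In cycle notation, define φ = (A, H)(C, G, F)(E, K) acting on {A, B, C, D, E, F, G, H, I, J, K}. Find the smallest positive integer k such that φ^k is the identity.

6

The disjoint cycles have lengths 3, 2, 2, 1, 1, 1, 1.
Since disjoint cycles commute, ord(φ) = lcm(3, 2, 2) = 6.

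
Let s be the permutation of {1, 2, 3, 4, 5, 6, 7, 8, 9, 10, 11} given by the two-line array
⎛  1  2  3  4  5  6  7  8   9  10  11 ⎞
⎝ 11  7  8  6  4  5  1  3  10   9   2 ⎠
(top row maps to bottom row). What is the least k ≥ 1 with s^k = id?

The disjoint-cycle form of s has cycle lengths 4, 3, 2, 2.
The order of s is the least common multiple of its cycle lengths: lcm(4, 3, 2, 2) = 12.

12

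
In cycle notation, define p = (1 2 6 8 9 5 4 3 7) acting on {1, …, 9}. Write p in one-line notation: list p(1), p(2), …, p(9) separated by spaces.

2 6 7 3 4 8 1 9 5

Image by image: 1↦2, 2↦6, 3↦7, 4↦3, 5↦4, 6↦8, 7↦1, 8↦9, 9↦5.
So the one-line form is 2 6 7 3 4 8 1 9 5.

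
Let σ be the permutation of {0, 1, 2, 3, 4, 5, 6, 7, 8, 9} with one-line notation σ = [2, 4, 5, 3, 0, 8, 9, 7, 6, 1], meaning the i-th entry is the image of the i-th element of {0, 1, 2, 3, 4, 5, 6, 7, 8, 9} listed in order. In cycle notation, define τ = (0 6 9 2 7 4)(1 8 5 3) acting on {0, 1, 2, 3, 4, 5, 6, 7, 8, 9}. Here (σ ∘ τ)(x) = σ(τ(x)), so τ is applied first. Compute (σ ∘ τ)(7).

τ(7) = 4, then σ(4) = 0; composing gives (σ ∘ τ)(7) = 0.

0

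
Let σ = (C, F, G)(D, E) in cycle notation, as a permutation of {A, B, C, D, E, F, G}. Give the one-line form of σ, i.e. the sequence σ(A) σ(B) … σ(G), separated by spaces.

A B F E D G C

Reading each image from the cycles: A→A, B→B, C→F, D→E, E→D, F→G, G→C.
Listing these in domain order gives A B F E D G C.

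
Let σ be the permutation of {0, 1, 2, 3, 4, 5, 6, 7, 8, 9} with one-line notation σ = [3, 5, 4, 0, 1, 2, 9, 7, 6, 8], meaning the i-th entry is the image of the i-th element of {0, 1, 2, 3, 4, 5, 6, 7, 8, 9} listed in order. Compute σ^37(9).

8

Tracing 9 → 8 → … returns to 9 after 3 steps, so 9 lies in a 3-cycle (6 9 8).
On a 3-cycle, σ^3 is the identity, so σ^37 = σ^1 there (37 ≡ 1 mod 3).
Stepping 1 place around the cycle: 9 → 8.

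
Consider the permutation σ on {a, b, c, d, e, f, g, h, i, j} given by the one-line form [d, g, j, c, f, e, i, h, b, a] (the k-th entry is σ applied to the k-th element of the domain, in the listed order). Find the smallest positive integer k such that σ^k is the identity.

Writing σ as disjoint cycles, the cycle lengths are 4, 3, 2, 1.
The order of σ is the least common multiple of its cycle lengths: lcm(4, 3, 2) = 12.

12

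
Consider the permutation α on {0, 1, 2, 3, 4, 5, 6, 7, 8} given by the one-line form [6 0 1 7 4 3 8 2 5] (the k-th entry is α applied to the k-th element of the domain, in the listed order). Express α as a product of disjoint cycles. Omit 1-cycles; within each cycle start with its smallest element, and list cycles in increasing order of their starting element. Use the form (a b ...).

(0 6 8 5 3 7 2 1)

Start at 0 and follow images: 0 → 6 → 8 → 5 → 3 → 7 → 2 → 1 → 0, giving the cycle (0 6 8 5 3 7 2 1).
Repeating from the next unused element and collecting all non-trivial cycles gives (0 6 8 5 3 7 2 1).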